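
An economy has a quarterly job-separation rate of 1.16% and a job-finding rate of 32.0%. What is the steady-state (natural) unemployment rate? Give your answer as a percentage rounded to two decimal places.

Steady-state unemployment rate ≈ 3.50%.

At steady state the flows balance: s·E = f·U, so U/(E+U) = s/(s+f).
u* = 1.16 / (1.16 + 32.0) = 1.16 / 33.16 = 3.50%.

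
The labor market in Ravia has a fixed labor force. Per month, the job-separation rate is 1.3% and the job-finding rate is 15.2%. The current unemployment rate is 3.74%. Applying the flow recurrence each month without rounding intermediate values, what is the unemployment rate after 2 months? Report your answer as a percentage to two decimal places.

With a fixed labor force, u_{t+1} = u_t + s·(1−u_t) − f·u_t = u_t·(1−s−f) + s.
Here 1−s−f = 0.835 and s = 0.013.
u_1 = 0.037400 × 0.835 + 0.013 = 0.044229.
u_2 = 0.044229 × 0.835 + 0.013 = 0.049931.

Unemployment rate after two months ≈ 4.99%.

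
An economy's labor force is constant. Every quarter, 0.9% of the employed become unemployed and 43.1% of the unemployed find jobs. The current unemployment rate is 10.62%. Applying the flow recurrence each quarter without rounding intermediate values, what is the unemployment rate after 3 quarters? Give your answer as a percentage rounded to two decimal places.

Unemployment rate after three quarters ≈ 3.55%.

With a fixed labor force, u_{t+1} = u_t + s·(1−u_t) − f·u_t = u_t·(1−s−f) + s.
Here 1−s−f = 0.560 and s = 0.009.
u_1 = 0.106200 × 0.560 + 0.009 = 0.068472.
u_2 = 0.068472 × 0.560 + 0.009 = 0.047344.
u_3 = 0.047344 × 0.560 + 0.009 = 0.035513.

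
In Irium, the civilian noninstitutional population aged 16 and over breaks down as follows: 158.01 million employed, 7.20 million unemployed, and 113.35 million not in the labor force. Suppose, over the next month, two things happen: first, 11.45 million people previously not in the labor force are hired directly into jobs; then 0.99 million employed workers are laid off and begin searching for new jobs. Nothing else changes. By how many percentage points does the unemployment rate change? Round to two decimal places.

Initially, labor force = 158.01 + 7.20 = 165.21 million, so u = 7.20/165.21 = 4.36%.
After the first change, employed and labor force both rise by 11.45; unemployed unchanged → E = 169.46, U = 7.20, labor force = 176.66 million.
After the second change, employed falls and unemployed rises by 0.99; labor force unchanged → E = 168.47, U = 8.19, labor force = 176.66 million.
New unemployment rate = 8.19 / 176.66 = 4.64%.
Change = 4.64% − 4.36% = +0.28 percentage points.

The unemployment rate changes by +0.28 percentage points.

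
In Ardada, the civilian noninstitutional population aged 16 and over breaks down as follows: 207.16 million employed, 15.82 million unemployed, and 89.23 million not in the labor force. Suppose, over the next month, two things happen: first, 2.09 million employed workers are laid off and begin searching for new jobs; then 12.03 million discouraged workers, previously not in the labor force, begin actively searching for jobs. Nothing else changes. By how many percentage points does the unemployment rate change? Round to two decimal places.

The unemployment rate changes by +5.65 percentage points.

Initially, labor force = 207.16 + 15.82 = 222.98 million, so u = 15.82/222.98 = 7.09%.
After the first change, employed falls and unemployed rises by 2.09; labor force unchanged → E = 205.07, U = 17.91, labor force = 222.98 million.
After the second change, unemployed and labor force both rise by 12.03 → E = 205.07, U = 29.94, labor force = 235.01 million.
New unemployment rate = 29.94 / 235.01 = 12.74%.
Change = 12.74% − 7.09% = +5.65 percentage points.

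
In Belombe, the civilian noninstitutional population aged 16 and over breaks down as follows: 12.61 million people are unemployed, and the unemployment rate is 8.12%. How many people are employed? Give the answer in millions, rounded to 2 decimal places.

About 142.69 million are employed.

Labor force = U / u = 12.61 / 0.0812 ≈ 155.30 million.
Employed = labor force − unemployed = 155.30 − 12.61 = 142.69 million.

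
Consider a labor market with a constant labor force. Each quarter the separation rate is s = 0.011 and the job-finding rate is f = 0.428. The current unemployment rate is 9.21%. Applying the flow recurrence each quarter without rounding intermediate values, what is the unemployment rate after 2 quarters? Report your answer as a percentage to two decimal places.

Unemployment rate after two quarters ≈ 4.62%.

With a fixed labor force, u_{t+1} = u_t + s·(1−u_t) − f·u_t = u_t·(1−s−f) + s.
Here 1−s−f = 0.561 and s = 0.011.
u_1 = 0.092100 × 0.561 + 0.011 = 0.062668.
u_2 = 0.062668 × 0.561 + 0.011 = 0.046157.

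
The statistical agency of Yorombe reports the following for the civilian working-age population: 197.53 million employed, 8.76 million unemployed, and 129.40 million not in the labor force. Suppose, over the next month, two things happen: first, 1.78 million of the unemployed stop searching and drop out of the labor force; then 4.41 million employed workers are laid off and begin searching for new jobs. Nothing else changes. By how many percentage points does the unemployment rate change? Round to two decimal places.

The unemployment rate changes by +1.32 percentage points.

Initially, labor force = 197.53 + 8.76 = 206.29 million, so u = 8.76/206.29 = 4.25%.
After the first change, unemployed and labor force both fall by 1.78 → E = 197.53, U = 6.98, labor force = 204.51 million.
After the second change, employed falls and unemployed rises by 4.41; labor force unchanged → E = 193.12, U = 11.39, labor force = 204.51 million.
New unemployment rate = 11.39 / 204.51 = 5.57%.
Change = 5.57% − 4.25% = +1.32 percentage points.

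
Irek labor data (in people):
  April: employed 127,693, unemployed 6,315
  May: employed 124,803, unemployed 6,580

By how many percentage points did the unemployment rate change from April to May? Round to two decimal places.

The unemployment rate changed by +0.30 percentage points.

April: labor force = 127,693 + 6,315 = 134,008; u = 6,315/134,008 = 4.71%.
May: labor force = 124,803 + 6,580 = 131,383; u = 6,580/131,383 = 5.01%.
Change = 5.01% − 4.71% = +0.30 pp.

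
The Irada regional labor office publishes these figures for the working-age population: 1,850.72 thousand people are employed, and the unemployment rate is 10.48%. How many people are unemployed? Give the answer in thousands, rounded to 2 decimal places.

About 216.66 thousand are unemployed.

Let U be the number unemployed. The labor force is E + U, and U/(E+U) = 0.1048.
So U = 0.1048 × 1,850.72 / (1 − 0.1048) = 193.9555 / 0.8952 ≈ 216.66 thousand.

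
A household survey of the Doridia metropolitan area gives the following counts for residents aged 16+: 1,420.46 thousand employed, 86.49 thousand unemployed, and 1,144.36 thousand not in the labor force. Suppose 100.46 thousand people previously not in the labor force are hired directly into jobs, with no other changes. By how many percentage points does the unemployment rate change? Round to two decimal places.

Initially, labor force = 1,420.46 + 86.49 = 1,506.95 thousand, so u = 86.49/1,506.95 = 5.74%.
After the change, employed and labor force both rise by 100.46; unemployed unchanged → E = 1,520.92, U = 86.49, labor force = 1,607.41 thousand.
New unemployment rate = 86.49 / 1,607.41 = 5.38%.
Change = 5.38% − 5.74% = −0.36 percentage points.

The unemployment rate changes by −0.36 percentage points.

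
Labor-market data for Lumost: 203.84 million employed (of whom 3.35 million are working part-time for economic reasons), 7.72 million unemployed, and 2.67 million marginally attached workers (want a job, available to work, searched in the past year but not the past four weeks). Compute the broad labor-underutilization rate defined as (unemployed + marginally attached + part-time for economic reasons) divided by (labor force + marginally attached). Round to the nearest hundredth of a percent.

Broad underutilization rate ≈ 6.41%.

Labor force = 203.84 + 7.72 = 211.56 million.
Numerator = 7.72 + 2.67 + 3.35 = 13.74 million.
Denominator = 211.56 + 2.67 = 214.23 million.
Broad rate = 13.74 / 214.23 = 6.41%.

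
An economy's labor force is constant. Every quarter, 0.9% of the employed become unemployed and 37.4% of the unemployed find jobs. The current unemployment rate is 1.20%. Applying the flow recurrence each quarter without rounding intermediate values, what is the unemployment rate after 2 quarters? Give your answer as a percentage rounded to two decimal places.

Unemployment rate after two quarters ≈ 1.91%.

With a fixed labor force, u_{t+1} = u_t + s·(1−u_t) − f·u_t = u_t·(1−s−f) + s.
Here 1−s−f = 0.617 and s = 0.009.
u_1 = 0.012000 × 0.617 + 0.009 = 0.016404.
u_2 = 0.016404 × 0.617 + 0.009 = 0.019121.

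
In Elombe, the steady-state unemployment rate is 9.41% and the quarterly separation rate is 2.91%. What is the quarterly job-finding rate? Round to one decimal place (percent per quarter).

From u* = s/(s+f): f = s·(1−u)/u.
f = 2.91 × (1 − 0.0941) / 0.0941 = 2.6362 / 0.0941 ≈ 28.0% per quarter.

Job-finding rate ≈ 28.0% per quarter.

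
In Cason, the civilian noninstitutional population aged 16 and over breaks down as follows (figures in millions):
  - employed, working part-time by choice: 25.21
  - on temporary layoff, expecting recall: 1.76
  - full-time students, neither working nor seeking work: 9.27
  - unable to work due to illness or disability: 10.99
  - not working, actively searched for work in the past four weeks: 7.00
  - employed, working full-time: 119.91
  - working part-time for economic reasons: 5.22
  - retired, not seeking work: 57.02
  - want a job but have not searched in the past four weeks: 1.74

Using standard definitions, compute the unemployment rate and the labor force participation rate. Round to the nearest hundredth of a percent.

Employed = 25.21 + 119.91 + 5.22 = 150.34 million (anyone who worked, including part-time for economic reasons, counts as employed).
Unemployed = 1.76 + 7.00 = 8.76 million (jobless and actively searching, or on temporary layoff).
Labor force = 150.34 + 8.76 = 159.10 million.
Not in labor force = 9.27 + 10.99 + 57.02 + 1.74 = 79.02 million (those not working and not actively searching are outside the labor force — including those who want a job but have given up searching).
Civilian working-age population = 159.10 + 79.02 = 238.12 million.
Unemployment rate = 8.76 / 159.10 = 5.51%.
Labor force participation rate = 159.10 / 238.12 = 66.82%.

Unemployment rate ≈ 5.51%; labor force participation rate ≈ 66.82%.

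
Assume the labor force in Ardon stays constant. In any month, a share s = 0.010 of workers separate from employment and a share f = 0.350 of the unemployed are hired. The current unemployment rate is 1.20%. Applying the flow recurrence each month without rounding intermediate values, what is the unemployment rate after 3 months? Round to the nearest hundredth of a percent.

Unemployment rate after three months ≈ 2.36%.

With a fixed labor force, u_{t+1} = u_t + s·(1−u_t) − f·u_t = u_t·(1−s−f) + s.
Here 1−s−f = 0.640 and s = 0.010.
u_1 = 0.012000 × 0.640 + 0.010 = 0.017680.
u_2 = 0.017680 × 0.640 + 0.010 = 0.021315.
u_3 = 0.021315 × 0.640 + 0.010 = 0.023642.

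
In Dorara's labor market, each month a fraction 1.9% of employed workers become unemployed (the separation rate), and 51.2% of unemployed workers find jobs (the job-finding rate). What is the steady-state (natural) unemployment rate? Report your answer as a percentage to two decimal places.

Steady-state unemployment rate ≈ 3.58%.

At steady state the flows balance: s·E = f·U, so U/(E+U) = s/(s+f).
u* = 1.9 / (1.9 + 51.2) = 1.9 / 53.10 = 3.58%.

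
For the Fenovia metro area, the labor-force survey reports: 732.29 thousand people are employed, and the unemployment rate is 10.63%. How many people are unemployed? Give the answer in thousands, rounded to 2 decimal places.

About 87.10 thousand are unemployed.

Let U be the number unemployed. The labor force is E + U, and U/(E+U) = 0.1063.
So U = 0.1063 × 732.29 / (1 − 0.1063) = 77.8424 / 0.8937 ≈ 87.10 thousand.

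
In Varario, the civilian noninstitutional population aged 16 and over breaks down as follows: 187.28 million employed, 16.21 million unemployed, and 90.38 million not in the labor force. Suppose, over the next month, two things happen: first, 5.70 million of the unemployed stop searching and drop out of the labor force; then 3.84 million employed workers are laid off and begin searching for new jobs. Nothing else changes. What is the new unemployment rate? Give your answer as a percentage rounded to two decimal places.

Initially, labor force = 187.28 + 16.21 = 203.49 million, so u = 16.21/203.49 = 7.97%.
After the first change, unemployed and labor force both fall by 5.70 → E = 187.28, U = 10.51, labor force = 197.79 million.
After the second change, employed falls and unemployed rises by 3.84; labor force unchanged → E = 183.44, U = 14.35, labor force = 197.79 million.
New unemployment rate = 14.35 / 197.79 = 7.26%.

New unemployment rate ≈ 7.26%.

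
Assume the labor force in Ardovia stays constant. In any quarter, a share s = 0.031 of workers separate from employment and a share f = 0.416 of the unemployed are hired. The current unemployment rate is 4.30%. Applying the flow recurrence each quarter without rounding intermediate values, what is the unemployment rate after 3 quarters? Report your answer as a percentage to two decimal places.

Unemployment rate after three quarters ≈ 6.49%.

With a fixed labor force, u_{t+1} = u_t + s·(1−u_t) − f·u_t = u_t·(1−s−f) + s.
Here 1−s−f = 0.553 and s = 0.031.
u_1 = 0.043000 × 0.553 + 0.031 = 0.054779.
u_2 = 0.054779 × 0.553 + 0.031 = 0.061293.
u_3 = 0.061293 × 0.553 + 0.031 = 0.064895.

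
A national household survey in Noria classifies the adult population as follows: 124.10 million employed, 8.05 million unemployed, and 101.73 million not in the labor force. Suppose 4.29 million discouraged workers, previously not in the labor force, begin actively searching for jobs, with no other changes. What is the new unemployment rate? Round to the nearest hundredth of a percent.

New unemployment rate ≈ 9.04%.

Initially, labor force = 124.10 + 8.05 = 132.15 million, so u = 8.05/132.15 = 6.09%.
After the change, unemployed and labor force both rise by 4.29 → E = 124.10, U = 12.34, labor force = 136.44 million.
New unemployment rate = 12.34 / 136.44 = 9.04%.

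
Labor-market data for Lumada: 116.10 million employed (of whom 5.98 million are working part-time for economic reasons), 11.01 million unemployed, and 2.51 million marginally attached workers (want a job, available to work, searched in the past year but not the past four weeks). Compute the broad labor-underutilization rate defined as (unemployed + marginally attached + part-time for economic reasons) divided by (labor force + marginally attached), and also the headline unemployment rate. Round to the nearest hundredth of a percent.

Labor force = 116.10 + 11.01 = 127.11 million.
Numerator = 11.01 + 2.51 + 5.98 = 19.50 million.
Denominator = 127.11 + 2.51 = 129.62 million.
Broad rate = 19.50 / 129.62 = 15.04%.
Headline unemployment rate = 11.01 / 127.11 = 8.66%.

Broad underutilization rate ≈ 15.04%; headline unemployment rate ≈ 8.66%.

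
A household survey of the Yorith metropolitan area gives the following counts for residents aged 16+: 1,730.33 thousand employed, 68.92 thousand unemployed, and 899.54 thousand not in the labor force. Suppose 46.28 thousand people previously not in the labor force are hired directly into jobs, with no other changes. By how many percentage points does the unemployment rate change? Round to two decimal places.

Initially, labor force = 1,730.33 + 68.92 = 1,799.25 thousand, so u = 68.92/1,799.25 = 3.83%.
After the change, employed and labor force both rise by 46.28; unemployed unchanged → E = 1,776.61, U = 68.92, labor force = 1,845.53 thousand.
New unemployment rate = 68.92 / 1,845.53 = 3.73%.
Change = 3.73% − 3.83% = −0.10 percentage points.

The unemployment rate changes by −0.10 percentage points.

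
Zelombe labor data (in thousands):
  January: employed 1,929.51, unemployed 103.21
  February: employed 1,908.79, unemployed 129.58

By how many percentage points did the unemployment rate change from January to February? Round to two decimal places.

The unemployment rate changed by +1.28 percentage points.

January: labor force = 1,929.51 + 103.21 = 2,032.72; u = 103.21/2,032.72 = 5.08%.
February: labor force = 1,908.79 + 129.58 = 2,038.37; u = 129.58/2,038.37 = 6.36%.
Change = 6.36% − 5.08% = +1.28 pp.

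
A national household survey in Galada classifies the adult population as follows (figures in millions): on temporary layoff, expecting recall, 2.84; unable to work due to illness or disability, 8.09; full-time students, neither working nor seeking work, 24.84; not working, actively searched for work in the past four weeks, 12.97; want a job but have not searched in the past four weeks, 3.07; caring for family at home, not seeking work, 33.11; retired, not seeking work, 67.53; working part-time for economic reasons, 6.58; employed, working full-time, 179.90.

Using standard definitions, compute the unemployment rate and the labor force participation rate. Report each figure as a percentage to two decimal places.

Employed = 6.58 + 179.90 = 186.48 million (anyone who worked, including part-time for economic reasons, counts as employed).
Unemployed = 2.84 + 12.97 = 15.81 million (jobless and actively searching, or on temporary layoff).
Labor force = 186.48 + 15.81 = 202.29 million.
Not in labor force = 8.09 + 24.84 + 3.07 + 33.11 + 67.53 = 136.64 million (those not working and not actively searching are outside the labor force — including those who want a job but have given up searching).
Civilian working-age population = 202.29 + 136.64 = 338.93 million.
Unemployment rate = 15.81 / 202.29 = 7.82%.
Labor force participation rate = 202.29 / 338.93 = 59.68%.

Unemployment rate ≈ 7.82%; labor force participation rate ≈ 59.68%.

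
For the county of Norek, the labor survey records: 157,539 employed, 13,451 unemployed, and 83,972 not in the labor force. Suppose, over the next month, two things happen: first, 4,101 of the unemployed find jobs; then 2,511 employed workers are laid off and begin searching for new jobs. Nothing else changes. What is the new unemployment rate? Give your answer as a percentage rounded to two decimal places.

Initially, labor force = 157,539 + 13,451 = 170,990, so u = 13,451/170,990 = 7.87%.
After the first change, unemployed falls and employed rises by 4,101; labor force unchanged → E = 161,640, U = 9,350, labor force = 170,990.
After the second change, employed falls and unemployed rises by 2,511; labor force unchanged → E = 159,129, U = 11,861, labor force = 170,990.
New unemployment rate = 11,861 / 170,990 = 6.94%.

New unemployment rate ≈ 6.94%.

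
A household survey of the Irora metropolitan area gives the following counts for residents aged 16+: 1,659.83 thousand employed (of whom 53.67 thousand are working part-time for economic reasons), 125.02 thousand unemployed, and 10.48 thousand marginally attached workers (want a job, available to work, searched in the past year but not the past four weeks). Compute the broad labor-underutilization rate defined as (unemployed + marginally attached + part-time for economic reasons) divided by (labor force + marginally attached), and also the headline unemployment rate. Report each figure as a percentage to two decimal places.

Broad underutilization rate ≈ 10.54%; headline unemployment rate ≈ 7.00%.

Labor force = 1,659.83 + 125.02 = 1,784.85 thousand.
Numerator = 125.02 + 10.48 + 53.67 = 189.17 thousand.
Denominator = 1,784.85 + 10.48 = 1,795.33 thousand.
Broad rate = 189.17 / 1,795.33 = 10.54%.
Headline unemployment rate = 125.02 / 1,784.85 = 7.00%.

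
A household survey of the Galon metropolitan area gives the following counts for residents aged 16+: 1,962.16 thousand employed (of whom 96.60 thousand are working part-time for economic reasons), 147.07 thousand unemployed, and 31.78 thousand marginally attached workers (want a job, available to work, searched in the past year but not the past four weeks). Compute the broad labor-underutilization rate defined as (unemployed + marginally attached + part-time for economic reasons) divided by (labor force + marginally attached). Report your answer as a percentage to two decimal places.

Labor force = 1,962.16 + 147.07 = 2,109.23 thousand.
Numerator = 147.07 + 31.78 + 96.60 = 275.45 thousand.
Denominator = 2,109.23 + 31.78 = 2,141.01 thousand.
Broad rate = 275.45 / 2,141.01 = 12.87%.

Broad underutilization rate ≈ 12.87%.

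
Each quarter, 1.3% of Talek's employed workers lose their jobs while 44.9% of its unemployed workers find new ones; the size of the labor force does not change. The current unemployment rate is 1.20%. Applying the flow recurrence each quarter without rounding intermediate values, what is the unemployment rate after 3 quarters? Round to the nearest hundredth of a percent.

With a fixed labor force, u_{t+1} = u_t + s·(1−u_t) − f·u_t = u_t·(1−s−f) + s.
Here 1−s−f = 0.538 and s = 0.013.
u_1 = 0.012000 × 0.538 + 0.013 = 0.019456.
u_2 = 0.019456 × 0.538 + 0.013 = 0.023467.
u_3 = 0.023467 × 0.538 + 0.013 = 0.025625.

Unemployment rate after three quarters ≈ 2.56%.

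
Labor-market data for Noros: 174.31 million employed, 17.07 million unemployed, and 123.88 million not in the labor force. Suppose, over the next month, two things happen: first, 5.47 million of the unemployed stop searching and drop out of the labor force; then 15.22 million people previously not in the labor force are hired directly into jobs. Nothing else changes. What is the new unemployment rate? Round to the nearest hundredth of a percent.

New unemployment rate ≈ 5.77%.

Initially, labor force = 174.31 + 17.07 = 191.38 million, so u = 17.07/191.38 = 8.92%.
After the first change, unemployed and labor force both fall by 5.47 → E = 174.31, U = 11.60, labor force = 185.91 million.
After the second change, employed and labor force both rise by 15.22; unemployed unchanged → E = 189.53, U = 11.60, labor force = 201.13 million.
New unemployment rate = 11.60 / 201.13 = 5.77%.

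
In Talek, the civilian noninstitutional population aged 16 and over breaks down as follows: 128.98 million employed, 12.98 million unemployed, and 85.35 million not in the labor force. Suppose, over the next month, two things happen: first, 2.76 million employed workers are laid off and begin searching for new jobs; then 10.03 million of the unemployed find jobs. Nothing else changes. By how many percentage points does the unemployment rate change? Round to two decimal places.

Initially, labor force = 128.98 + 12.98 = 141.96 million, so u = 12.98/141.96 = 9.14%.
After the first change, employed falls and unemployed rises by 2.76; labor force unchanged → E = 126.22, U = 15.74, labor force = 141.96 million.
After the second change, unemployed falls and employed rises by 10.03; labor force unchanged → E = 136.25, U = 5.71, labor force = 141.96 million.
New unemployment rate = 5.71 / 141.96 = 4.02%.
Change = 4.02% − 9.14% = −5.12 percentage points.

The unemployment rate changes by −5.12 percentage points.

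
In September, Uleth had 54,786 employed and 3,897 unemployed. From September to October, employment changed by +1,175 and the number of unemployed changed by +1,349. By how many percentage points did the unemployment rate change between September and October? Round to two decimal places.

The unemployment rate changed by +1.93 percentage points.

September: labor force = 54,786 + 3,897 = 58,683; u = 3,897/58,683 = 6.64%.
October: labor force = 55,961 + 5,246 = 61,207; u = 5,246/61,207 = 8.57%.
Change = 8.57% − 6.64% = +1.93 pp.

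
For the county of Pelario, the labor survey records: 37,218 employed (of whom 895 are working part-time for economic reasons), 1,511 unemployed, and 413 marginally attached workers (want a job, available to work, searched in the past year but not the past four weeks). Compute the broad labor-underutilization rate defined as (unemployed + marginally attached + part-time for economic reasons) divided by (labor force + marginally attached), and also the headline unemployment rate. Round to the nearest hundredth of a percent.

Labor force = 37,218 + 1,511 = 38,729.
Numerator = 1,511 + 413 + 895 = 2,819.
Denominator = 38,729 + 413 = 39,142.
Broad rate = 2,819 / 39,142 = 7.20%.
Headline unemployment rate = 1,511 / 38,729 = 3.90%.

Broad underutilization rate ≈ 7.20%; headline unemployment rate ≈ 3.90%.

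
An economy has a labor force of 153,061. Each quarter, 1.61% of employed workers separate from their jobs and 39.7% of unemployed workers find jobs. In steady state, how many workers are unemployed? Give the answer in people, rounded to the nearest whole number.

Steady-state unemployment rate u* = s/(s+f) = 1.61/(1.61+39.7) = 0.038974.
Unemployed = u* × labor force = 0.038974 × 153,061 ≈ 5,965.

About 5,965 are unemployed in steady state.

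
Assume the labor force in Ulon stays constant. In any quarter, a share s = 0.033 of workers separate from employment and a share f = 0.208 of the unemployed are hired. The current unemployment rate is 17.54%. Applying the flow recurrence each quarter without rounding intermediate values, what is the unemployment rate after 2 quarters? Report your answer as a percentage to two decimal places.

With a fixed labor force, u_{t+1} = u_t + s·(1−u_t) − f·u_t = u_t·(1−s−f) + s.
Here 1−s−f = 0.759 and s = 0.033.
u_1 = 0.175400 × 0.759 + 0.033 = 0.166129.
u_2 = 0.166129 × 0.759 + 0.033 = 0.159092.

Unemployment rate after two quarters ≈ 15.91%.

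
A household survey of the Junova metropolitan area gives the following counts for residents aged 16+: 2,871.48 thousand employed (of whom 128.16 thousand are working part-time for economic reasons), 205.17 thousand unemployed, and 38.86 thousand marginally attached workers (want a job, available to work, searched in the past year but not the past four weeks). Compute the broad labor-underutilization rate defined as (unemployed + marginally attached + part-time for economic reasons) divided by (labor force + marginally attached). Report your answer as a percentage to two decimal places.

Labor force = 2,871.48 + 205.17 = 3,076.65 thousand.
Numerator = 205.17 + 38.86 + 128.16 = 372.19 thousand.
Denominator = 3,076.65 + 38.86 = 3,115.51 thousand.
Broad rate = 372.19 / 3,115.51 = 11.95%.

Broad underutilization rate ≈ 11.95%.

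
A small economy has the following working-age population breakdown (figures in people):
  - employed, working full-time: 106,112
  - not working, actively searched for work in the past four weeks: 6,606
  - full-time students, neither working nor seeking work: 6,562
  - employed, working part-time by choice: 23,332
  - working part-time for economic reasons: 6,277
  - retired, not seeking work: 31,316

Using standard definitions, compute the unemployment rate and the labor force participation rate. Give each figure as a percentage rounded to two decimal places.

Employed = 106,112 + 23,332 + 6,277 = 135,721 (anyone who worked, including part-time for economic reasons, counts as employed).
Unemployed = 6,606.
Labor force = 135,721 + 6,606 = 142,327.
Not in labor force = 6,562 + 31,316 = 37,878 (those not working and not actively searching are outside the labor force).
Civilian working-age population = 142,327 + 37,878 = 180,205.
Unemployment rate = 6,606 / 142,327 = 4.64%.
Labor force participation rate = 142,327 / 180,205 = 78.98%.

Unemployment rate ≈ 4.64%; labor force participation rate ≈ 78.98%.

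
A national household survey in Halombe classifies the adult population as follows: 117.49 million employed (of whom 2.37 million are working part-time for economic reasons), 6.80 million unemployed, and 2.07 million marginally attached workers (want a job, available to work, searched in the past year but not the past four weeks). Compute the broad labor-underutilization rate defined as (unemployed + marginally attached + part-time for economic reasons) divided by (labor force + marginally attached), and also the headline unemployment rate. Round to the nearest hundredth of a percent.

Labor force = 117.49 + 6.80 = 124.29 million.
Numerator = 6.80 + 2.07 + 2.37 = 11.24 million.
Denominator = 124.29 + 2.07 = 126.36 million.
Broad rate = 11.24 / 126.36 = 8.90%.
Headline unemployment rate = 6.80 / 124.29 = 5.47%.

Broad underutilization rate ≈ 8.90%; headline unemployment rate ≈ 5.47%.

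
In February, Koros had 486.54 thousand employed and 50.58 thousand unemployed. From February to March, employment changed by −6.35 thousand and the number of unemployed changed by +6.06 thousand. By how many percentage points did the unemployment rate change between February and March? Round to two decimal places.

February: labor force = 486.54 + 50.58 = 537.12; u = 50.58/537.12 = 9.42%.
March: labor force = 480.19 + 56.64 = 536.83; u = 56.64/536.83 = 10.55%.
Change = 10.55% − 9.42% = +1.13 pp.

The unemployment rate changed by +1.13 percentage points.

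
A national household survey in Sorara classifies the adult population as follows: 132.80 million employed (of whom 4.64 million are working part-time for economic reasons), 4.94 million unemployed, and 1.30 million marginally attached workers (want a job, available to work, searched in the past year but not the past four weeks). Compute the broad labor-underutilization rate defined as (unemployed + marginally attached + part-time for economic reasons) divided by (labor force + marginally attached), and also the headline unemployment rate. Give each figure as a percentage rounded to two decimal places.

Broad underutilization rate ≈ 7.83%; headline unemployment rate ≈ 3.59%.

Labor force = 132.80 + 4.94 = 137.74 million.
Numerator = 4.94 + 1.30 + 4.64 = 10.88 million.
Denominator = 137.74 + 1.30 = 139.04 million.
Broad rate = 10.88 / 139.04 = 7.83%.
Headline unemployment rate = 4.94 / 137.74 = 3.59%.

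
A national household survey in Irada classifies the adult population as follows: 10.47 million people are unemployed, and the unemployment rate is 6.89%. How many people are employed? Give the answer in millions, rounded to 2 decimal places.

Labor force = U / u = 10.47 / 0.0689 ≈ 151.96 million.
Employed = labor force − unemployed = 151.96 − 10.47 = 141.49 million.

About 141.49 million are employed.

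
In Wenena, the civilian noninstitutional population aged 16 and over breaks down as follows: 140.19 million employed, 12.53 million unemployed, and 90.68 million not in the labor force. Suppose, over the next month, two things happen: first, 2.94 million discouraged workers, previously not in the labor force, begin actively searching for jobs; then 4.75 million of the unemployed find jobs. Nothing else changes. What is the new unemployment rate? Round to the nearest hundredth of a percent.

Initially, labor force = 140.19 + 12.53 = 152.72 million, so u = 12.53/152.72 = 8.20%.
After the first change, unemployed and labor force both rise by 2.94 → E = 140.19, U = 15.47, labor force = 155.66 million.
After the second change, unemployed falls and employed rises by 4.75; labor force unchanged → E = 144.94, U = 10.72, labor force = 155.66 million.
New unemployment rate = 10.72 / 155.66 = 6.89%.

New unemployment rate ≈ 6.89%.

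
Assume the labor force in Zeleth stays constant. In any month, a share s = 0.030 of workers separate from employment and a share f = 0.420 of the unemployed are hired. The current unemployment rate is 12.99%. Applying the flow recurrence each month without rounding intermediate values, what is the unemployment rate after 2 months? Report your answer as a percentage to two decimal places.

Unemployment rate after two months ≈ 8.58%.

With a fixed labor force, u_{t+1} = u_t + s·(1−u_t) − f·u_t = u_t·(1−s−f) + s.
Here 1−s−f = 0.550 and s = 0.030.
u_1 = 0.129900 × 0.550 + 0.030 = 0.101445.
u_2 = 0.101445 × 0.550 + 0.030 = 0.085795.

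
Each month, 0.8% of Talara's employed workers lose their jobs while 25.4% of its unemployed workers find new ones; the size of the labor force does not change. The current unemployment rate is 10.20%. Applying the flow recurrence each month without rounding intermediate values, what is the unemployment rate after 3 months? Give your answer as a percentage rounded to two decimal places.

Unemployment rate after three months ≈ 5.93%.

With a fixed labor force, u_{t+1} = u_t + s·(1−u_t) − f·u_t = u_t·(1−s−f) + s.
Here 1−s−f = 0.738 and s = 0.008.
u_1 = 0.102000 × 0.738 + 0.008 = 0.083276.
u_2 = 0.083276 × 0.738 + 0.008 = 0.069458.
u_3 = 0.069458 × 0.738 + 0.008 = 0.059260.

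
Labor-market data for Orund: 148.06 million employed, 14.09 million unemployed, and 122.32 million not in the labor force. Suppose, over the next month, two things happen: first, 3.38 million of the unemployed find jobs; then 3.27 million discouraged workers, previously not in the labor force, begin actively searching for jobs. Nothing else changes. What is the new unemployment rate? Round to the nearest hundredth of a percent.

New unemployment rate ≈ 8.45%.

Initially, labor force = 148.06 + 14.09 = 162.15 million, so u = 14.09/162.15 = 8.69%.
After the first change, unemployed falls and employed rises by 3.38; labor force unchanged → E = 151.44, U = 10.71, labor force = 162.15 million.
After the second change, unemployed and labor force both rise by 3.27 → E = 151.44, U = 13.98, labor force = 165.42 million.
New unemployment rate = 13.98 / 165.42 = 8.45%.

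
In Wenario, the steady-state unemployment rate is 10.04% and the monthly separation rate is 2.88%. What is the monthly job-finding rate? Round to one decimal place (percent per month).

Job-finding rate ≈ 25.8% per month.

From u* = s/(s+f): f = s·(1−u)/u.
f = 2.88 × (1 − 0.1004) / 0.1004 = 2.5908 / 0.1004 ≈ 25.8% per month.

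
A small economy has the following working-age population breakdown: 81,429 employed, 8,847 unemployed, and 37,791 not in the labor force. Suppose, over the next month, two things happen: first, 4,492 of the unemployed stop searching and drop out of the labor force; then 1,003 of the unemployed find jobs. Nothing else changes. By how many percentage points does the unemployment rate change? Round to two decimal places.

Initially, labor force = 81,429 + 8,847 = 90,276, so u = 8,847/90,276 = 9.80%.
After the first change, unemployed and labor force both fall by 4,492 → E = 81,429, U = 4,355, labor force = 85,784.
After the second change, unemployed falls and employed rises by 1,003; labor force unchanged → E = 82,432, U = 3,352, labor force = 85,784.
New unemployment rate = 3,352 / 85,784 = 3.91%.
Change = 3.91% − 9.80% = −5.89 percentage points.

The unemployment rate changes by −5.89 percentage points.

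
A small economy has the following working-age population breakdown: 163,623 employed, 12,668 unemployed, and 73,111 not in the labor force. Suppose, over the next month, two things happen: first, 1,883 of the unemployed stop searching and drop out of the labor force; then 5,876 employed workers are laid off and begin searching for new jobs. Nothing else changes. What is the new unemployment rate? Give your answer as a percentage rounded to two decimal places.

New unemployment rate ≈ 9.55%.

Initially, labor force = 163,623 + 12,668 = 176,291, so u = 12,668/176,291 = 7.19%.
After the first change, unemployed and labor force both fall by 1,883 → E = 163,623, U = 10,785, labor force = 174,408.
After the second change, employed falls and unemployed rises by 5,876; labor force unchanged → E = 157,747, U = 16,661, labor force = 174,408.
New unemployment rate = 16,661 / 174,408 = 9.55%.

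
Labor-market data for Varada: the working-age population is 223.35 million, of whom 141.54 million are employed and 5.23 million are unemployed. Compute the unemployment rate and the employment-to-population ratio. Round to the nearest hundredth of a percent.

Unemployment rate ≈ 3.56%; employment-population ratio ≈ 63.37%.

Labor force = employed + unemployed = 141.54 + 5.23 = 146.77 million.
Unemployment rate = 5.23 / 146.77 = 3.56%.
Employment-population ratio = 141.54 / 223.35 = 63.37%.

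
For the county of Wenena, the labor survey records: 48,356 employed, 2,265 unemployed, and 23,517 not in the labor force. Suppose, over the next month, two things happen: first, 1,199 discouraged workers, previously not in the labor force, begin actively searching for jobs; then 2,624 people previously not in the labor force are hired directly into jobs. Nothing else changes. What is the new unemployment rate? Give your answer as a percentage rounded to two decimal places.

New unemployment rate ≈ 6.36%.

Initially, labor force = 48,356 + 2,265 = 50,621, so u = 2,265/50,621 = 4.47%.
After the first change, unemployed and labor force both rise by 1,199 → E = 48,356, U = 3,464, labor force = 51,820.
After the second change, employed and labor force both rise by 2,624; unemployed unchanged → E = 50,980, U = 3,464, labor force = 54,444.
New unemployment rate = 3,464 / 54,444 = 6.36%.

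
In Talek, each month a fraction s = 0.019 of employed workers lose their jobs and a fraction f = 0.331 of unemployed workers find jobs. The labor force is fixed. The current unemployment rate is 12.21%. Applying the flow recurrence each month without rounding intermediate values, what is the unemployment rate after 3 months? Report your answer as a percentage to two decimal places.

Unemployment rate after three months ≈ 7.29%.

With a fixed labor force, u_{t+1} = u_t + s·(1−u_t) − f·u_t = u_t·(1−s−f) + s.
Here 1−s−f = 0.650 and s = 0.019.
u_1 = 0.122100 × 0.650 + 0.019 = 0.098365.
u_2 = 0.098365 × 0.650 + 0.019 = 0.082937.
u_3 = 0.082937 × 0.650 + 0.019 = 0.072909.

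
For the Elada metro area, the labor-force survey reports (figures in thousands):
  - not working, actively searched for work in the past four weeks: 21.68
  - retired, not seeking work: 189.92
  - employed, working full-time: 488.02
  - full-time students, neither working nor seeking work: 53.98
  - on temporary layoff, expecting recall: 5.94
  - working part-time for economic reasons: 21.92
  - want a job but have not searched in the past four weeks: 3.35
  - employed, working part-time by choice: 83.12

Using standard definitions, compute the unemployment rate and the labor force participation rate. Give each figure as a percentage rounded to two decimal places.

Unemployment rate ≈ 4.45%; labor force participation rate ≈ 71.51%.

Employed = 488.02 + 21.92 + 83.12 = 593.06 thousand (anyone who worked, including part-time for economic reasons, counts as employed).
Unemployed = 21.68 + 5.94 = 27.62 thousand (jobless and actively searching, or on temporary layoff).
Labor force = 593.06 + 27.62 = 620.68 thousand.
Not in labor force = 189.92 + 53.98 + 3.35 = 247.25 thousand (those not working and not actively searching are outside the labor force — including those who want a job but have given up searching).
Civilian working-age population = 620.68 + 247.25 = 867.93 thousand.
Unemployment rate = 27.62 / 620.68 = 4.45%.
Labor force participation rate = 620.68 / 867.93 = 71.51%.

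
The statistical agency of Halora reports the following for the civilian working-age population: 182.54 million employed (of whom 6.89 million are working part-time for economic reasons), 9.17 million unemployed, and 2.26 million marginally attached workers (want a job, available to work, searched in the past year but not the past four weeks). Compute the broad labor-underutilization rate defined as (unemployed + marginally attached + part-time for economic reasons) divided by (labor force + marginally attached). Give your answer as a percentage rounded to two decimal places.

Labor force = 182.54 + 9.17 = 191.71 million.
Numerator = 9.17 + 2.26 + 6.89 = 18.32 million.
Denominator = 191.71 + 2.26 = 193.97 million.
Broad rate = 18.32 / 193.97 = 9.44%.

Broad underutilization rate ≈ 9.44%.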